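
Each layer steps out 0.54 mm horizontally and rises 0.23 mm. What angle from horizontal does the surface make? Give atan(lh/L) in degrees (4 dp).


angle = atan(0.23/0.54) = 23.0704 degrees


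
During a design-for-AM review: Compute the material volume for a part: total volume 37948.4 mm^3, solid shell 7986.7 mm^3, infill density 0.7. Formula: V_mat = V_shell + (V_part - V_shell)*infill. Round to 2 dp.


V_infill = (37948.4 - 7986.7) * 0.7 = 20973.19
V_total = 7986.7 + 20973.19 = 28959.89 mm^3


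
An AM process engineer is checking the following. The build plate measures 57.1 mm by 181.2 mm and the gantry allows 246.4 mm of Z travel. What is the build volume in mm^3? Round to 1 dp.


V = 57.1 * 181.2 * 246.4 = 2549382.5 mm^3


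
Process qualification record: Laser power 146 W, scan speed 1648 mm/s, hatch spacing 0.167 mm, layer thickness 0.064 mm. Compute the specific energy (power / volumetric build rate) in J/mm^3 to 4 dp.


Build rate = 1648 * 0.167 * 0.064 = 17.613824 mm^3/s
SE = 146 / 17.613824 = 8.2889 J/mm^3


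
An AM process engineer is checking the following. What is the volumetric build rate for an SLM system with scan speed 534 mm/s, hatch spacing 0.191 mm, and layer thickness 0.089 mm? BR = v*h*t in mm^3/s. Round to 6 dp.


Rate = 534 * 0.191 * 0.089 = 9.077466 mm^3/s


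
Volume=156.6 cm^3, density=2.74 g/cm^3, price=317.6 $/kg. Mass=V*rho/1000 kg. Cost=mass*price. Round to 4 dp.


Mass = 156.6*2.74/1000 = 0.429084 kg
Cost = 0.429084 * 317.6 = 136.2771 $


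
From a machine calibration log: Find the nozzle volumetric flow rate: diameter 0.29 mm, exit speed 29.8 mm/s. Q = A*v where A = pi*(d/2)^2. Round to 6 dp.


A = pi*(0.29/2)^2 = 0.06605199 mm^2
Q = 0.06605199 * 29.8 = 1.968349 mm^3/s


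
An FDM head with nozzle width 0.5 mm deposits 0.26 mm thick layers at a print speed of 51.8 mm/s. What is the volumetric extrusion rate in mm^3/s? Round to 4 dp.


Rate = 0.5 * 0.26 * 51.8 = 6.734 mm^3/s


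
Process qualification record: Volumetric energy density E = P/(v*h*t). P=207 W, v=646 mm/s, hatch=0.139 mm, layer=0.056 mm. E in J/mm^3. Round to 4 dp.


E = 207 / (646*0.139*0.056) = 41.1657 J/mm^3


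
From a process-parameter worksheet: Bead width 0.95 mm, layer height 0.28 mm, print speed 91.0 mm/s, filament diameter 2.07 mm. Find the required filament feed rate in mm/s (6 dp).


Q = 0.95 * 0.28 * 91.0 = 24.206 mm^3/s
A_fil = pi*(2.07/2)^2 = 3.36535259 mm^2
v_feed = 24.206 / 3.36535259 = 7.192708 mm/s


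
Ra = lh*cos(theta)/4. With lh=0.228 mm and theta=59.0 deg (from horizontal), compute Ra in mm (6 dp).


Ra = 0.228 * cos(59.0) / 4 = 0.029357 mm


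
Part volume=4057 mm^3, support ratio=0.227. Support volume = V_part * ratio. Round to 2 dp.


V_support = 4057 * 0.227 = 920.94 mm^3


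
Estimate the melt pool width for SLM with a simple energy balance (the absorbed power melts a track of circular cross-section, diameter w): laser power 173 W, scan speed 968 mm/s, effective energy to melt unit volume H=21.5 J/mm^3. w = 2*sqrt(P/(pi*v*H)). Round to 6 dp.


w = 2*sqrt(173/(pi*968*21.5)) = 0.102878 mm


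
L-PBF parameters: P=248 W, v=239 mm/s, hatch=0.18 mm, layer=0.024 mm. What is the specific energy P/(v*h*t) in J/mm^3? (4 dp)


Build rate = 239 * 0.18 * 0.024 = 1.03248 mm^3/s
SE = 248 / 1.03248 = 240.1984 J/mm^3


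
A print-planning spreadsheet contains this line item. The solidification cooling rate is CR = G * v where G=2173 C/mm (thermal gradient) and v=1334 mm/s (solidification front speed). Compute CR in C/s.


CR = 2173 * 1334 = 2898782 C/s


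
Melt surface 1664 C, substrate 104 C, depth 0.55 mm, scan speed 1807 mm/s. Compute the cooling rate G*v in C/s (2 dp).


G = (1664-104)/0.55 = 2836.36363636 C/mm
CR = 2836.36363636 * 1807 = 5125309.09 C/s


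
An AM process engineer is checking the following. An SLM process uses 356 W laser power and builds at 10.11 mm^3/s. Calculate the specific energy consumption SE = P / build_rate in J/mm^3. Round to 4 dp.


SE = 356 / 10.11 = 35.2127 J/mm^3


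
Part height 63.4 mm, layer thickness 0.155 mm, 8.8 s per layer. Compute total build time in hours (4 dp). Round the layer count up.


Layers = ceil(63.4/0.155) = 410
t = 410 * 8.8 / 3600 = 1.0022 hrs


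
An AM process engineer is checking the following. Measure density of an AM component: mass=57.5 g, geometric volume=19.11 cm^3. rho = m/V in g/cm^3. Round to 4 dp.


rho = 57.5 / 19.11 = 3.0089 g/cm^3


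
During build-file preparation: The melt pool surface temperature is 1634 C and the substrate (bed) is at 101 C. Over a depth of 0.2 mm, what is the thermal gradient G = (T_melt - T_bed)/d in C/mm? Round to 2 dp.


G = (1634-101)/0.2 = 7665.0 C/mm


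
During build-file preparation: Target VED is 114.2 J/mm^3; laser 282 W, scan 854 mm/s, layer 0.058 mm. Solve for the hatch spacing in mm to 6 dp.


h = 282 / (114.2*854*0.058) = 0.049854 mm


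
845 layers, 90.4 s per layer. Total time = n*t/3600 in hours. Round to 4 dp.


t = 845 * 90.4 / 3600 = 21.2189 hrs


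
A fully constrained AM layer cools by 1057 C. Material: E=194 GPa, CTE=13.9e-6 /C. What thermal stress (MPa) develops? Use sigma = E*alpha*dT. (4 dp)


sigma = 194*1000 * 13.9e-6 * 1057 = 2850.3062 MPa


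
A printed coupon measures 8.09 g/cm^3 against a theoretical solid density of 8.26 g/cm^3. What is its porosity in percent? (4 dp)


Porosity = (1-8.09/8.26)*100 = 2.0581 %


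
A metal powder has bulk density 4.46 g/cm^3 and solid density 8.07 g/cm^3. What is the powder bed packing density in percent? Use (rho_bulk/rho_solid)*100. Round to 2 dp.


Packing = (4.46/8.07)*100 = 55.27 %


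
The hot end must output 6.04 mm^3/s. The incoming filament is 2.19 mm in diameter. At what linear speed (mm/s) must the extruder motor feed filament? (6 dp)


A = pi*(2.19/2)^2 = 3.766848
v = 6.04 / 3.766848 = 1.603463 mm/s


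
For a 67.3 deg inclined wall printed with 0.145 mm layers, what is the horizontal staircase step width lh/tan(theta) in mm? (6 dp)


step = 0.145 / tan(67.3) = 0.060655 mm


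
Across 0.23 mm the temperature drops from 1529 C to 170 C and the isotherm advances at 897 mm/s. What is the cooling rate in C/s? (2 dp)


G = (1529-170)/0.23 = 5908.69565217 C/mm
CR = 5908.69565217 * 897 = 5300100.0 C/s


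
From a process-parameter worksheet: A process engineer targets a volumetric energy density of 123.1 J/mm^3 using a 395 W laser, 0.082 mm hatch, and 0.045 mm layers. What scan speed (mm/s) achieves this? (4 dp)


v = 395 / (123.1*0.082*0.045) = 869.5863 mm/s


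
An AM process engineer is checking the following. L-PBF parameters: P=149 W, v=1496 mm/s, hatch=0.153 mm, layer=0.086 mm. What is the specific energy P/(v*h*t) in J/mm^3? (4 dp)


Build rate = 1496 * 0.153 * 0.086 = 19.684368 mm^3/s
SE = 149 / 19.684368 = 7.5695 J/mm^3


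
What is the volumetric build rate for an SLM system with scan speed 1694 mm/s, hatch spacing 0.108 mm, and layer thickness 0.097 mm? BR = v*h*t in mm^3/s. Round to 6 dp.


Rate = 1694 * 0.108 * 0.097 = 17.746344 mm^3/s


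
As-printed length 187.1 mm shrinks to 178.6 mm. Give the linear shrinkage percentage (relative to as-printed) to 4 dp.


Shrinkage = ((187.1-178.6)/187.1)*100 = 4.543 %


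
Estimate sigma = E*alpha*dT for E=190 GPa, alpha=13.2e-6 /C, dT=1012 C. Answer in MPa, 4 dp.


sigma = 190*1000 * 13.2e-6 * 1012 = 2538.096 MPa


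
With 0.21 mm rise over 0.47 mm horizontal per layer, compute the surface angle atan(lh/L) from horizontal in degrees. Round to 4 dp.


angle = atan(0.21/0.47) = 24.0755 degrees


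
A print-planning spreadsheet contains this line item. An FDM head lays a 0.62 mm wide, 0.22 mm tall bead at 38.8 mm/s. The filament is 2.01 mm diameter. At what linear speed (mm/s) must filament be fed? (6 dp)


Q = 0.62 * 0.22 * 38.8 = 5.29232 mm^3/s
A_fil = pi*(2.01/2)^2 = 3.17308712 mm^2
v_feed = 5.29232 / 3.17308712 = 1.667877 mm/s


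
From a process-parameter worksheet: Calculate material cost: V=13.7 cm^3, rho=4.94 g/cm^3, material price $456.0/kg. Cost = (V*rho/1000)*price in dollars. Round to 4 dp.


Mass = 13.7*4.94/1000 = 0.067678 kg
Cost = 0.067678 * 456.0 = 30.8612 $


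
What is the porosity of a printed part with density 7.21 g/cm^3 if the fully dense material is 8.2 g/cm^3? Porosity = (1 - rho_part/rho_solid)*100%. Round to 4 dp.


Porosity = (1-7.21/8.2)*100 = 12.0732 %


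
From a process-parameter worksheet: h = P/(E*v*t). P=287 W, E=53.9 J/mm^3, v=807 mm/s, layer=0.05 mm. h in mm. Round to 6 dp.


h = 287 / (53.9*807*0.05) = 0.131962 mm


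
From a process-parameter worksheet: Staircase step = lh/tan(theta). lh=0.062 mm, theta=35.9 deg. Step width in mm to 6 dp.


step = 0.062 / tan(35.9) = 0.08565 mm


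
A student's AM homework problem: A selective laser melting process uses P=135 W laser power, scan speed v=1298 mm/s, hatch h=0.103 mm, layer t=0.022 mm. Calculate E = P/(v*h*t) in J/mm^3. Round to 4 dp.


E = 135 / (1298*0.103*0.022) = 45.8986 J/mm^3


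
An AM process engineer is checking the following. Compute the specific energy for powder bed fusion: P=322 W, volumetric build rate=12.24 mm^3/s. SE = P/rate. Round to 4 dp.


SE = 322 / 12.24 = 26.3072 J/mm^3


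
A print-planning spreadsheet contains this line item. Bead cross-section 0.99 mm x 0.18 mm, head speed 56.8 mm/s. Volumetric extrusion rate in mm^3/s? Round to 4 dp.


Rate = 0.99 * 0.18 * 56.8 = 10.1218 mm^3/s


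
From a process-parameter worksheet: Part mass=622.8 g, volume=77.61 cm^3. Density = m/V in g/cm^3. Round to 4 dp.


rho = 622.8 / 77.61 = 8.0247 g/cm^3


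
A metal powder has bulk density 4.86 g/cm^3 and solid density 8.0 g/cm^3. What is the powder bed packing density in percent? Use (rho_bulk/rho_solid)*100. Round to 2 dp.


Packing = (4.86/8.0)*100 = 60.75 %


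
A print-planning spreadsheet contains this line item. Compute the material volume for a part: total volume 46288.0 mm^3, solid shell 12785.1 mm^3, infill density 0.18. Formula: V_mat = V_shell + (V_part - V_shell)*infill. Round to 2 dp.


V_infill = (46288.0 - 12785.1) * 0.18 = 6030.52
V_total = 12785.1 + 6030.52 = 18815.62 mm^3


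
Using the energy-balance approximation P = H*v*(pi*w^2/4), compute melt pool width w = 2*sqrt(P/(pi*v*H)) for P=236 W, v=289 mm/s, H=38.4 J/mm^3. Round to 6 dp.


w = 2*sqrt(236/(pi*289*38.4)) = 0.164549 mm


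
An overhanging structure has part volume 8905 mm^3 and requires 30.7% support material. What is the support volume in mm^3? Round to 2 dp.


V_support = 8905 * 0.307 = 2733.84 mm^3


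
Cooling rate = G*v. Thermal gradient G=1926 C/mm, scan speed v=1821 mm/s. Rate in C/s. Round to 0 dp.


CR = 1926 * 1821 = 3507246 C/s


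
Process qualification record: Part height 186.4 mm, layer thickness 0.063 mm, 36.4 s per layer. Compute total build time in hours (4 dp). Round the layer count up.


Layers = ceil(186.4/0.063) = 2959
t = 2959 * 36.4 / 3600 = 29.9188 hrs


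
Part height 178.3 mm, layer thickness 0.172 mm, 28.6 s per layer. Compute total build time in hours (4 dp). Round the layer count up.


Layers = ceil(178.3/0.172) = 1037
t = 1037 * 28.6 / 3600 = 8.2384 hrs


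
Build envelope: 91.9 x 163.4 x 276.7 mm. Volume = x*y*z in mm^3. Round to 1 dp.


V = 91.9 * 163.4 * 276.7 = 4155054.5 mm^3


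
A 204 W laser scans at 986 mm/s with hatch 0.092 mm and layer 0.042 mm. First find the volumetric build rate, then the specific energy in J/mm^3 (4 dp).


Build rate = 986 * 0.092 * 0.042 = 3.809904 mm^3/s
SE = 204 / 3.809904 = 53.5447 J/mm^3


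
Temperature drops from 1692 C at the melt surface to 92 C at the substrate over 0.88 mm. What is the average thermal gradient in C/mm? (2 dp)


G = (1692-92)/0.88 = 1818.18 C/mm


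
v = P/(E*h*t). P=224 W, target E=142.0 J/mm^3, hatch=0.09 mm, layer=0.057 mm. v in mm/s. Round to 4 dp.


v = 224 / (142.0*0.09*0.057) = 307.498 mm/s


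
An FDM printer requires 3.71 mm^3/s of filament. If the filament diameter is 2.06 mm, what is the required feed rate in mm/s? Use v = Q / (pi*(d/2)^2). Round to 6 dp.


A = pi*(2.06/2)^2 = 3.332916
v = 3.71 / 3.332916 = 1.113139 mm/s


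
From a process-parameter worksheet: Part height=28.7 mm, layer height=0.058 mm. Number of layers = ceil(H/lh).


Layers = ceil(28.7/0.058) = 495


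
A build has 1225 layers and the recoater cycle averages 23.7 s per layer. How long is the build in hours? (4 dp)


t = 1225 * 23.7 / 3600 = 8.0646 hrs


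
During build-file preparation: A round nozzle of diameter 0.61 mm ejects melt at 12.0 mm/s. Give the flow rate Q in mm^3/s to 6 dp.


A = pi*(0.61/2)^2 = 0.29224666 mm^2
Q = 0.29224666 * 12.0 = 3.50696 mm^3/s


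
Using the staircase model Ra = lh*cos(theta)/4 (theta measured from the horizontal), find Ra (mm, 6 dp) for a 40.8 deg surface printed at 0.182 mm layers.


Ra = 0.182 * cos(40.8) / 4 = 0.034443 mm


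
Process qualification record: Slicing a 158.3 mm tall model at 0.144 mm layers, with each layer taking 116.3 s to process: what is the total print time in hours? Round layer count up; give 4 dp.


Layers = ceil(158.3/0.144) = 1100
t = 1100 * 116.3 / 3600 = 35.5361 hrs


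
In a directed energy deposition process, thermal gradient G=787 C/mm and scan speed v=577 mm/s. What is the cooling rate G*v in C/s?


CR = 787 * 577 = 454099 C/s


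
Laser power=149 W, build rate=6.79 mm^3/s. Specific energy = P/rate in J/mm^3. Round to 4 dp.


SE = 149 / 6.79 = 21.944 J/mm^3


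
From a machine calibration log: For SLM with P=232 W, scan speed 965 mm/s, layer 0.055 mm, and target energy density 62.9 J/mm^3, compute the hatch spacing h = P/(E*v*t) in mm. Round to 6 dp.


h = 232 / (62.9*965*0.055) = 0.069494 mm


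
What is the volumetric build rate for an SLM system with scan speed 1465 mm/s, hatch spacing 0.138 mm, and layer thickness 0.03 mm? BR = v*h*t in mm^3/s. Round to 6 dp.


Rate = 1465 * 0.138 * 0.03 = 6.0651 mm^3/s


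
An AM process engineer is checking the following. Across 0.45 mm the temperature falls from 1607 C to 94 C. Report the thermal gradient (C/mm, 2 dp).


G = (1607-94)/0.45 = 3362.22 C/mm


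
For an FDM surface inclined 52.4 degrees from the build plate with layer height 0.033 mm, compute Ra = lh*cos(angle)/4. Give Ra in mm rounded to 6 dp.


Ra = 0.033 * cos(52.4) / 4 = 0.005034 mm


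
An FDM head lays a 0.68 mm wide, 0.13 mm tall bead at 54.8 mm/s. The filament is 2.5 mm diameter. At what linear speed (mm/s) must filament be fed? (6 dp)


Q = 0.68 * 0.13 * 54.8 = 4.84432 mm^3/s
A_fil = pi*(2.5/2)^2 = 4.90873852 mm^2
v_feed = 4.84432 / 4.90873852 = 0.986877 mm/s


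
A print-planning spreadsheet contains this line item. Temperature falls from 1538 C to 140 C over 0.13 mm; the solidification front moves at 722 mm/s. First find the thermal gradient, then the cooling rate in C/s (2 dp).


G = (1538-140)/0.13 = 10753.84615385 C/mm
CR = 10753.84615385 * 722 = 7764276.92 C/s


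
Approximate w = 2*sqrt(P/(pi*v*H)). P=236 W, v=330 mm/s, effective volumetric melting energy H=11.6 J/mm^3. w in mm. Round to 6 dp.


w = 2*sqrt(236/(pi*330*11.6)) = 0.280172 mm


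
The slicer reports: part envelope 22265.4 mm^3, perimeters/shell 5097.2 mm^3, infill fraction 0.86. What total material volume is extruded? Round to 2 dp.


V_infill = (22265.4 - 5097.2) * 0.86 = 14764.65
V_total = 5097.2 + 14764.65 = 19861.85 mm^3


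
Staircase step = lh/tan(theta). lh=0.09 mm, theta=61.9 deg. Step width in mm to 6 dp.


step = 0.09 / tan(61.9) = 0.048056 mm


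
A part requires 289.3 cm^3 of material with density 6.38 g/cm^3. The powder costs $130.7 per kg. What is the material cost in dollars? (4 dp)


Mass = 289.3*6.38/1000 = 1.845734 kg
Cost = 1.845734 * 130.7 = 241.2374 $


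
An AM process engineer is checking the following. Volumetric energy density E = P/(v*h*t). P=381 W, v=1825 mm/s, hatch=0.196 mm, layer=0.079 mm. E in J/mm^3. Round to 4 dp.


E = 381 / (1825*0.196*0.079) = 13.4828 J/mm^3


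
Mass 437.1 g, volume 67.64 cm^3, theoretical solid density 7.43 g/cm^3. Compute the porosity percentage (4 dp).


rho_part = 437.1 / 67.64 = 6.46215257 g/cm^3
Porosity = (1 - 6.46215257/7.43)*100 = 13.0262 %


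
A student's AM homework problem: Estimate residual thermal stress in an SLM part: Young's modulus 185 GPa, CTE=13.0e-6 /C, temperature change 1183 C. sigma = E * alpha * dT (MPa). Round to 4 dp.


sigma = 185*1000 * 13.0e-6 * 1183 = 2845.115 MPa


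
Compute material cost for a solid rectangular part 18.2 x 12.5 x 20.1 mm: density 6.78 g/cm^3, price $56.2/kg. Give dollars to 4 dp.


V = 18.2 * 12.5 * 20.1 = 4572.75 mm^3 = 4.57275 cm^3
Mass = 4.57275 * 6.78 / 1000 = 0.03100325 kg
Cost = 0.03100325 * 56.2 = 1.7424 $


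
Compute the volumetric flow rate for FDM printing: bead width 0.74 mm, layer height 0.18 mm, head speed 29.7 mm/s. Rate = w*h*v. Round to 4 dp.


Rate = 0.74 * 0.18 * 29.7 = 3.956 mm^3/s


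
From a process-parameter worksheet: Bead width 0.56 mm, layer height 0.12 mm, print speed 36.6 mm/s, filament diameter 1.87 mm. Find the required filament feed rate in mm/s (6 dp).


Q = 0.56 * 0.12 * 36.6 = 2.45952 mm^3/s
A_fil = pi*(1.87/2)^2 = 2.74645884 mm^2
v_feed = 2.45952 / 2.74645884 = 0.895524 mm/s


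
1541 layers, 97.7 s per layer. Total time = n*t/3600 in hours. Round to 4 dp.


t = 1541 * 97.7 / 3600 = 41.821 hrs


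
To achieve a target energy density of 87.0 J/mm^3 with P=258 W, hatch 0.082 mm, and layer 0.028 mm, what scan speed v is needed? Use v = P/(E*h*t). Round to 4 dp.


v = 258 / (87.0*0.082*0.028) = 1291.6016 mm/s


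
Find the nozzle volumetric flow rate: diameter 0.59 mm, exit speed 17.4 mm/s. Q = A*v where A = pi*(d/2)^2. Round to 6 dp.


A = pi*(0.59/2)^2 = 0.2733971 mm^2
Q = 0.2733971 * 17.4 = 4.75711 mm^3/s


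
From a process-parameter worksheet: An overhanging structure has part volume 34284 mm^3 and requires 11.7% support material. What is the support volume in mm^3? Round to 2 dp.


V_support = 34284 * 0.117 = 4011.23 mm^3


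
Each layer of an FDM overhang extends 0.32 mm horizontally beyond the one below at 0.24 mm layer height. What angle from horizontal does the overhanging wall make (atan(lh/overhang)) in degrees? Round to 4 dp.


angle = atan(0.24/0.32) = 36.8699 degrees


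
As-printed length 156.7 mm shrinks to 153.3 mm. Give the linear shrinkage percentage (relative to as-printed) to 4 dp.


Shrinkage = ((156.7-153.3)/156.7)*100 = 2.1698 %


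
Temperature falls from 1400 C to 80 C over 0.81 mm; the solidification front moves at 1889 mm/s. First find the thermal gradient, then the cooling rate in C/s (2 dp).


G = (1400-80)/0.81 = 1629.62962963 C/mm
CR = 1629.62962963 * 1889 = 3078370.37 C/s


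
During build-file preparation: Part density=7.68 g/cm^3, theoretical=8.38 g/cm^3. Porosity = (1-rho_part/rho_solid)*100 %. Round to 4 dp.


Porosity = (1-7.68/8.38)*100 = 8.3532 %


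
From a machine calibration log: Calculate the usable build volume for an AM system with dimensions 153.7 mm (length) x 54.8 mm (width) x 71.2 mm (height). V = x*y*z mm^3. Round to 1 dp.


V = 153.7 * 54.8 * 71.2 = 599700.5 mm^3


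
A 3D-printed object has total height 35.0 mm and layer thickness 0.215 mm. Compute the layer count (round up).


Layers = ceil(35.0/0.215) = 163


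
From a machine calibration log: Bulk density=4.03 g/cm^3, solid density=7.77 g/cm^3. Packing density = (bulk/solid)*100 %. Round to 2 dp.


Packing = (4.03/7.77)*100 = 51.87 %


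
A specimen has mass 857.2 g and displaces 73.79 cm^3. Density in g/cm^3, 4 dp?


rho = 857.2 / 73.79 = 11.6168 g/cm^3


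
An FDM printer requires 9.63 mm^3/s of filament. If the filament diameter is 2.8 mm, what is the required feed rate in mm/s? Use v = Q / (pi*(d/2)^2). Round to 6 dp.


A = pi*(2.8/2)^2 = 6.157522
v = 9.63 / 6.157522 = 1.563941 mm/s


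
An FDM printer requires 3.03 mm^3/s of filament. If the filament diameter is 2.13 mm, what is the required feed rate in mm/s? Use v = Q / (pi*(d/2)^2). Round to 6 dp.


A = pi*(2.13/2)^2 = 3.563273
v = 3.03 / 3.563273 = 0.850342 mm/s


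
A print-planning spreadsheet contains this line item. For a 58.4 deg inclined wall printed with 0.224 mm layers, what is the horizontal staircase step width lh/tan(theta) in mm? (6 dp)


step = 0.224 / tan(58.4) = 0.137806 mm


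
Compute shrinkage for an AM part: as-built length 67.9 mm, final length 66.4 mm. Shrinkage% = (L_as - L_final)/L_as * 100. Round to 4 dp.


Shrinkage = ((67.9-66.4)/67.9)*100 = 2.2091 %


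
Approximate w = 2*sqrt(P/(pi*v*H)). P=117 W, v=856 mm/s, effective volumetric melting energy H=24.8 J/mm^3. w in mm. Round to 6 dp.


w = 2*sqrt(117/(pi*856*24.8)) = 0.083769 mm


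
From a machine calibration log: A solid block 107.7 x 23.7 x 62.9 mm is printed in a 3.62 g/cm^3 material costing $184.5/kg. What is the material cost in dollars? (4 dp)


V = 107.7 * 23.7 * 62.9 = 160551.621 mm^3 = 160.551621 cm^3
Mass = 160.551621 * 3.62 / 1000 = 0.58119687 kg
Cost = 0.58119687 * 184.5 = 107.2308 $


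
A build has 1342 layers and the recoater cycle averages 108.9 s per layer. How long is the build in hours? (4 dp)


t = 1342 * 108.9 / 3600 = 40.5955 hrs


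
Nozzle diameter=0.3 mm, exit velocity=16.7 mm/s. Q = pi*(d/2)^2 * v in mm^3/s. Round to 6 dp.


A = pi*(0.3/2)^2 = 0.07068583 mm^2
Q = 0.07068583 * 16.7 = 1.180453 mm^3/s


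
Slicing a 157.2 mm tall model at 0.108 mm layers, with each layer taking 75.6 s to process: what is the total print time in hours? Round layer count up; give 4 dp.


Layers = ceil(157.2/0.108) = 1456
t = 1456 * 75.6 / 3600 = 30.576 hrs


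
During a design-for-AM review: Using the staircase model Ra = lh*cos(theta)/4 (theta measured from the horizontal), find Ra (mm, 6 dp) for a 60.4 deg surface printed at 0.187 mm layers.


Ra = 0.187 * cos(60.4) / 4 = 0.023092 mm


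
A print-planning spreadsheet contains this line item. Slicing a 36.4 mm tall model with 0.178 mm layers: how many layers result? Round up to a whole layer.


Layers = ceil(36.4/0.178) = 205


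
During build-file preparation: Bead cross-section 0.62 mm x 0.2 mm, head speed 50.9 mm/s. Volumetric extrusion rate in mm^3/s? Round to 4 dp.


Rate = 0.62 * 0.2 * 50.9 = 6.3116 mm^3/s


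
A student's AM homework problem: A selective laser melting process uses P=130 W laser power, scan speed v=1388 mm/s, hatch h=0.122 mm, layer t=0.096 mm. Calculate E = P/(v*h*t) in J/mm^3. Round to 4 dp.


E = 130 / (1388*0.122*0.096) = 7.9969 J/mm^3


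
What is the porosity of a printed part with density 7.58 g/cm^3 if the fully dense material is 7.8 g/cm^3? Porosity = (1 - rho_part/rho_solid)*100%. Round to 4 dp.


Porosity = (1-7.58/7.8)*100 = 2.8205 %


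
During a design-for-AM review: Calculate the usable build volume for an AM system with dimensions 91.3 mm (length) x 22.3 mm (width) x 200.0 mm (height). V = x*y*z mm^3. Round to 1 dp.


V = 91.3 * 22.3 * 200.0 = 407198.0 mm^3


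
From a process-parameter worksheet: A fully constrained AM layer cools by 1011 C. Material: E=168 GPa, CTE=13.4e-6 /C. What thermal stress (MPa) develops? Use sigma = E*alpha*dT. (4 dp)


sigma = 168*1000 * 13.4e-6 * 1011 = 2275.9632 MPa


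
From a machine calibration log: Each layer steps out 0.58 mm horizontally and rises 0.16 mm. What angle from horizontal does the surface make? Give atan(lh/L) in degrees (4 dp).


angle = atan(0.16/0.58) = 15.4222 degrees


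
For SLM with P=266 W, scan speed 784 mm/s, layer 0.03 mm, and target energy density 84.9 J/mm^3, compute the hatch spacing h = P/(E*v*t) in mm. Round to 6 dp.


h = 266 / (84.9*784*0.03) = 0.13321 mm


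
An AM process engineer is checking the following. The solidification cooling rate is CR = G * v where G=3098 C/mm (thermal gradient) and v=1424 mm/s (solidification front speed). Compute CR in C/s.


CR = 3098 * 1424 = 4411552 C/s


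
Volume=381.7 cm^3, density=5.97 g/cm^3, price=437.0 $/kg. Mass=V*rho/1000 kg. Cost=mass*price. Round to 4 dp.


Mass = 381.7*5.97/1000 = 2.278749 kg
Cost = 2.278749 * 437.0 = 995.8133 $


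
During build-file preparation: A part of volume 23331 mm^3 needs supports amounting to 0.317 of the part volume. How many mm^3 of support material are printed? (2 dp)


V_support = 23331 * 0.317 = 7395.93 mm^3


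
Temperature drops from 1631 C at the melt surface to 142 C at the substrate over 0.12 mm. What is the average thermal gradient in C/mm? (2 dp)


G = (1631-142)/0.12 = 12408.33 C/mm


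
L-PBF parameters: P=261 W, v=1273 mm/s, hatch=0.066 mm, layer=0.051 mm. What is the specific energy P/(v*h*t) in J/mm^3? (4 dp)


Build rate = 1273 * 0.066 * 0.051 = 4.284918 mm^3/s
SE = 261 / 4.284918 = 60.9113 J/mm^3


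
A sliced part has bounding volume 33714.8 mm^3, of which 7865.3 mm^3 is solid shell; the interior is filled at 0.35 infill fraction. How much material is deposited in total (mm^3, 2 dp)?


V_infill = (33714.8 - 7865.3) * 0.35 = 9047.33
V_total = 7865.3 + 9047.33 = 16912.63 mm^3


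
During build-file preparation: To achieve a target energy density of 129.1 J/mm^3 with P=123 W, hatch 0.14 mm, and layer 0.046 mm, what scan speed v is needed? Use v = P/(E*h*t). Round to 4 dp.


v = 123 / (129.1*0.14*0.046) = 147.9425 mm/s


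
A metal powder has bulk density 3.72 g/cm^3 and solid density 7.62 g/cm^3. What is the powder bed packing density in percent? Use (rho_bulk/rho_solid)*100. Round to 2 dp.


Packing = (3.72/7.62)*100 = 48.82 %


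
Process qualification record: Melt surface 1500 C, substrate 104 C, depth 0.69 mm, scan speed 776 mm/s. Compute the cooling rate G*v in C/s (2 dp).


G = (1500-104)/0.69 = 2023.1884058 C/mm
CR = 2023.1884058 * 776 = 1569994.2 C/s


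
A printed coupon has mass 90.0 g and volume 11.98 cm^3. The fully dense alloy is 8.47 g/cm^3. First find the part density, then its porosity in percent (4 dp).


rho_part = 90.0 / 11.98 = 7.51252087 g/cm^3
Porosity = (1 - 7.51252087/8.47)*100 = 11.3044 %


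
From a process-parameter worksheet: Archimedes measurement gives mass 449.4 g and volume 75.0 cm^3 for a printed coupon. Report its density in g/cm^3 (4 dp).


rho = 449.4 / 75.0 = 5.992 g/cm^3


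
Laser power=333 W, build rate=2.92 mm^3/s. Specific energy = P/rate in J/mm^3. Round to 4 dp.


SE = 333 / 2.92 = 114.0411 J/mm^3


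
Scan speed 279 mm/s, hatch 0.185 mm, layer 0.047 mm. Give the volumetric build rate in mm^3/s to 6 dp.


Rate = 279 * 0.185 * 0.047 = 2.425905 mm^3/s


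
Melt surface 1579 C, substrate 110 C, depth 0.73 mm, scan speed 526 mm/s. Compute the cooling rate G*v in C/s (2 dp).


G = (1579-110)/0.73 = 2012.32876712 C/mm
CR = 2012.32876712 * 526 = 1058484.93 C/s


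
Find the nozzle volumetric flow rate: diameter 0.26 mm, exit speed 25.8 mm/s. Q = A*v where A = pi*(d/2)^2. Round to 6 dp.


A = pi*(0.26/2)^2 = 0.05309292 mm^2
Q = 0.05309292 * 25.8 = 1.369797 mm^3/s


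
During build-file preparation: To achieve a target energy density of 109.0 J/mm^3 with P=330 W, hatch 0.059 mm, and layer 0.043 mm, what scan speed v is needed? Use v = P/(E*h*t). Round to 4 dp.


v = 330 / (109.0*0.059*0.043) = 1193.3476 mm/s


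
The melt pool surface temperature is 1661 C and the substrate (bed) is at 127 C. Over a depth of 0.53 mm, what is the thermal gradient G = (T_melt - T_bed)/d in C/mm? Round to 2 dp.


G = (1661-127)/0.53 = 2894.34 C/mm


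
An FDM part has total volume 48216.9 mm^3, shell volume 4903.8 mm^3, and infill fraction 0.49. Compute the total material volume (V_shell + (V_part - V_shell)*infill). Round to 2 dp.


V_infill = (48216.9 - 4903.8) * 0.49 = 21223.42
V_total = 4903.8 + 21223.42 = 26127.22 mm^3


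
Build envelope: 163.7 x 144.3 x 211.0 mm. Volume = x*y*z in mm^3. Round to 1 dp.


V = 163.7 * 144.3 * 211.0 = 4984223.0 mm^3


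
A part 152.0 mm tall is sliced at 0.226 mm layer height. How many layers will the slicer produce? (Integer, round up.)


Layers = ceil(152.0/0.226) = 673


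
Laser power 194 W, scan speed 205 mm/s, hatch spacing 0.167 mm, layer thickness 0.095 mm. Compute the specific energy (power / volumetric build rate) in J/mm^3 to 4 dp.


Build rate = 205 * 0.167 * 0.095 = 3.252325 mm^3/s
SE = 194 / 3.252325 = 59.6496 J/mm^3


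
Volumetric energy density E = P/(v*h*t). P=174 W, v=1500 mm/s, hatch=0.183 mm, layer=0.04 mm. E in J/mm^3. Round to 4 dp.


E = 174 / (1500*0.183*0.04) = 15.847 J/mm^3


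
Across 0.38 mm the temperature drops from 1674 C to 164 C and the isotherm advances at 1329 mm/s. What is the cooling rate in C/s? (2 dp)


G = (1674-164)/0.38 = 3973.68421053 C/mm
CR = 3973.68421053 * 1329 = 5281026.32 C/s


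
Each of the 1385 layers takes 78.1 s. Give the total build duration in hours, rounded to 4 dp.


t = 1385 * 78.1 / 3600 = 30.0468 hrs


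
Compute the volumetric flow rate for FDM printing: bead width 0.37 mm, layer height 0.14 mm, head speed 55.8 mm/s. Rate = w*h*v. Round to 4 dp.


Rate = 0.37 * 0.14 * 55.8 = 2.8904 mm^3/s


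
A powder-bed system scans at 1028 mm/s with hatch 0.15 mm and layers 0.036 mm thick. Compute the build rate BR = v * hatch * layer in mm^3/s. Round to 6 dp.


Rate = 1028 * 0.15 * 0.036 = 5.5512 mm^3/s


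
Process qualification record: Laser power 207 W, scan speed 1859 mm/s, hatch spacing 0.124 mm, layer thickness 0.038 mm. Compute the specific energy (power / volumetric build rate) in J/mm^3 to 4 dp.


Build rate = 1859 * 0.124 * 0.038 = 8.759608 mm^3/s
SE = 207 / 8.759608 = 23.6312 J/mm^3


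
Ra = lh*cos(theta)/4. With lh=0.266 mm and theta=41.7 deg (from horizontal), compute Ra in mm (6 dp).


Ra = 0.266 * cos(41.7) / 4 = 0.049651 mm


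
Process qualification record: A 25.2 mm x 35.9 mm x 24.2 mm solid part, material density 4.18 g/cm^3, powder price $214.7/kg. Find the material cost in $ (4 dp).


V = 25.2 * 35.9 * 24.2 = 21893.256 mm^3 = 21.893256 cm^3
Mass = 21.893256 * 4.18 / 1000 = 0.09151381 kg
Cost = 0.09151381 * 214.7 = 19.648 $


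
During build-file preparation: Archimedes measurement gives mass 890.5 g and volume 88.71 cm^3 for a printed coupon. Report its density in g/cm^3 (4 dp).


rho = 890.5 / 88.71 = 10.0383 g/cm^3


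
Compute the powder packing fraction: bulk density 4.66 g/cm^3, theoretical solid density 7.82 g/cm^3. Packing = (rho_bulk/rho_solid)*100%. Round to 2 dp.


Packing = (4.66/7.82)*100 = 59.59 %


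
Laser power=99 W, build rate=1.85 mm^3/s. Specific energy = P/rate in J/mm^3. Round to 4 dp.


SE = 99 / 1.85 = 53.5135 J/mm^3


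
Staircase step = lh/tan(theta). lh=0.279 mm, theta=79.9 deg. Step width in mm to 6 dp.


step = 0.279 / tan(79.9) = 0.049697 mm


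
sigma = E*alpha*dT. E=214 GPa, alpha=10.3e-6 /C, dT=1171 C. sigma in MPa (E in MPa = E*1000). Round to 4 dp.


sigma = 214*1000 * 10.3e-6 * 1171 = 2581.1182 MPa


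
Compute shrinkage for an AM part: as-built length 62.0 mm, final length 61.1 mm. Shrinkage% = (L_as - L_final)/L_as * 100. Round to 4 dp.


Shrinkage = ((62.0-61.1)/62.0)*100 = 1.4516 %


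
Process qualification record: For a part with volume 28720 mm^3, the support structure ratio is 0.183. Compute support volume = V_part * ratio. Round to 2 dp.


V_support = 28720 * 0.183 = 5255.76 mm^3


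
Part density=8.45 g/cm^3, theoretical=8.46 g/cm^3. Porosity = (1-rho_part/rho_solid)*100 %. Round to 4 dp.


Porosity = (1-8.45/8.46)*100 = 0.1182 %


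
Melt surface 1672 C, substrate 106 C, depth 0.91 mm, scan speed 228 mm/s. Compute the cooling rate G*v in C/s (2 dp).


G = (1672-106)/0.91 = 1720.87912088 C/mm
CR = 1720.87912088 * 228 = 392360.44 C/s


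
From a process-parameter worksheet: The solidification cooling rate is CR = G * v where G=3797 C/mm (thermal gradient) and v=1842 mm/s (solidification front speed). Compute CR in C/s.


CR = 3797 * 1842 = 6994074 C/s


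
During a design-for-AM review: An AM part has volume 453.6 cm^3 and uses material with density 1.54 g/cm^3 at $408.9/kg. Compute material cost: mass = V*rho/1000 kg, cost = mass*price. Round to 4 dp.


Mass = 453.6*1.54/1000 = 0.698544 kg
Cost = 0.698544 * 408.9 = 285.6346 $


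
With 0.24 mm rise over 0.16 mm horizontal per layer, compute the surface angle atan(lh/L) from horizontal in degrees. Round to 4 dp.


angle = atan(0.24/0.16) = 56.3099 degrees


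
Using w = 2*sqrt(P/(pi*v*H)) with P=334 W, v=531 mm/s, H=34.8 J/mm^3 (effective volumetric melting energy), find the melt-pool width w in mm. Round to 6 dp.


w = 2*sqrt(334/(pi*531*34.8)) = 0.151702 mm


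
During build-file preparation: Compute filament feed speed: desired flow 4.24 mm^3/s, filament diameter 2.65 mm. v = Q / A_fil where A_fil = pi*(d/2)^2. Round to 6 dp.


A = pi*(2.65/2)^2 = 5.515459
v = 4.24 / 5.515459 = 0.768748 mm/s


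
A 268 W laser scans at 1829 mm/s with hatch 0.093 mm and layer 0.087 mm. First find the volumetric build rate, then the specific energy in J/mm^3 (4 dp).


Build rate = 1829 * 0.093 * 0.087 = 14.798439 mm^3/s
SE = 268 / 14.798439 = 18.11 J/mm^3


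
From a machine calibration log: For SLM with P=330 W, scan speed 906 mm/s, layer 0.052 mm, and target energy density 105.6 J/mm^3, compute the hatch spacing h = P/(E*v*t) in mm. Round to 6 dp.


h = 330 / (105.6*906*0.052) = 0.066331 mm


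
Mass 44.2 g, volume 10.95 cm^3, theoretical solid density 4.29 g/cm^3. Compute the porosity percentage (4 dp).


rho_part = 44.2 / 10.95 = 4.03652968 g/cm^3
Porosity = (1 - 4.03652968/4.29)*100 = 5.9084 %


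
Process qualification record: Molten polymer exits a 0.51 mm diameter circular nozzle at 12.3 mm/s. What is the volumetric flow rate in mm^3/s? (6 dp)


A = pi*(0.51/2)^2 = 0.20428206 mm^2
Q = 0.20428206 * 12.3 = 2.512669 mm^3/s


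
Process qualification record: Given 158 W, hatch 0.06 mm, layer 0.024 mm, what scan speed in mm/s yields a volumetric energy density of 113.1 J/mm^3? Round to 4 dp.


v = 158 / (113.1*0.06*0.024) = 970.1346 mm/s


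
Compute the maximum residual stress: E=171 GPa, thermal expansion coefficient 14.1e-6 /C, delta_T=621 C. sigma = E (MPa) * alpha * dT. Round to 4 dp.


sigma = 171*1000 * 14.1e-6 * 621 = 1497.2931 MPa


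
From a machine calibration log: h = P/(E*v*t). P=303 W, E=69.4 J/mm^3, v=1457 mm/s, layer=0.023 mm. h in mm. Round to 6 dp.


h = 303 / (69.4*1457*0.023) = 0.130285 mm


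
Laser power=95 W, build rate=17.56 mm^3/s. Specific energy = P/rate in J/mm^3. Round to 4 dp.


SE = 95 / 17.56 = 5.41 J/mm^3


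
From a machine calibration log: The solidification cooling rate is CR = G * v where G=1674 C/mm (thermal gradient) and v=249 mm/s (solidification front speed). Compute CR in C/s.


CR = 1674 * 249 = 416826 C/s


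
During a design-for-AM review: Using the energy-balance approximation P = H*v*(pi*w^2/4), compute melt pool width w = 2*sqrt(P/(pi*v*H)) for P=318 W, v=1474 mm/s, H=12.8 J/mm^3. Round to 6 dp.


w = 2*sqrt(318/(pi*1474*12.8)) = 0.146492 mm


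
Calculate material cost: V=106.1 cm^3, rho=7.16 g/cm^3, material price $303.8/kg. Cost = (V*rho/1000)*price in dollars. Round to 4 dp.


Mass = 106.1*7.16/1000 = 0.759676 kg
Cost = 0.759676 * 303.8 = 230.7896 $


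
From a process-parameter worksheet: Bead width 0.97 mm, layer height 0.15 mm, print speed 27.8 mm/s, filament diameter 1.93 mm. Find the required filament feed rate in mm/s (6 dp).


Q = 0.97 * 0.15 * 27.8 = 4.0449 mm^3/s
A_fil = pi*(1.93/2)^2 = 2.92552962 mm^2
v_feed = 4.0449 / 2.92552962 = 1.382621 mm/s


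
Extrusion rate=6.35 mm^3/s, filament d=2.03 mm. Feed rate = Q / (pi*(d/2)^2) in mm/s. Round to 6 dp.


A = pi*(2.03/2)^2 = 3.236547
v = 6.35 / 3.236547 = 1.961967 mm/s


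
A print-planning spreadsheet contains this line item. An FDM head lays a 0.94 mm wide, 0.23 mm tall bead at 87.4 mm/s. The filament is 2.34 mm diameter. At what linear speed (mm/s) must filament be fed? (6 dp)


Q = 0.94 * 0.23 * 87.4 = 18.89588 mm^3/s
A_fil = pi*(2.34/2)^2 = 4.30052618 mm^2
v_feed = 18.89588 / 4.30052618 = 4.393853 mm/s


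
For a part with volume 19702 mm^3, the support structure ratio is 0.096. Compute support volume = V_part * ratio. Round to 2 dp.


V_support = 19702 * 0.096 = 1891.39 mm^3


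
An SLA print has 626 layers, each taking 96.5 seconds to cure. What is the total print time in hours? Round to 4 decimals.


t = 626 * 96.5 / 3600 = 16.7803 hrs


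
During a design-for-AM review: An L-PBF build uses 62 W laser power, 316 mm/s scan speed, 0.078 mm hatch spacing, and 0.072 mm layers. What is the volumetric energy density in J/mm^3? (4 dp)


E = 62 / (316*0.078*0.072) = 34.9363 J/mm^3


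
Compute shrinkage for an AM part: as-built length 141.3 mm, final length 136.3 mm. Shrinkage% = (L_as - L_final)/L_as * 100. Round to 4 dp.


Shrinkage = ((141.3-136.3)/141.3)*100 = 3.5386 %


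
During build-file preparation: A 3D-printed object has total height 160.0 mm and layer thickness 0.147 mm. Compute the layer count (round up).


Layers = ceil(160.0/0.147) = 1089


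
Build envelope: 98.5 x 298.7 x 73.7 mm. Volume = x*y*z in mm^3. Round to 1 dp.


V = 98.5 * 298.7 * 73.7 = 2168397.7 mm^3


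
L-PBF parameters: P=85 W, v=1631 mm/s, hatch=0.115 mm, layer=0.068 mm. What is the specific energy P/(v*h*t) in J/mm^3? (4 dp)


Build rate = 1631 * 0.115 * 0.068 = 12.75442 mm^3/s
SE = 85 / 12.75442 = 6.6644 J/mm^3


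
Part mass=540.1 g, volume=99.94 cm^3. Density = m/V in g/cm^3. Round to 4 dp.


rho = 540.1 / 99.94 = 5.4042 g/cm^3


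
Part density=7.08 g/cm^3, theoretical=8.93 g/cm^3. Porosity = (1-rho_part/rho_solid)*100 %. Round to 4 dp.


Porosity = (1-7.08/8.93)*100 = 20.7167 %


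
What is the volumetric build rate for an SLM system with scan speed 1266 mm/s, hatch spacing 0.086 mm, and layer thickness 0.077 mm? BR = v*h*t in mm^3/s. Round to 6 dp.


Rate = 1266 * 0.086 * 0.077 = 8.383452 mm^3/s


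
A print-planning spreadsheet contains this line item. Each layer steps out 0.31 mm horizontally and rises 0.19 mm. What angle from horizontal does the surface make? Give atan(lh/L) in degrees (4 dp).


angle = atan(0.19/0.31) = 31.5043 degrees


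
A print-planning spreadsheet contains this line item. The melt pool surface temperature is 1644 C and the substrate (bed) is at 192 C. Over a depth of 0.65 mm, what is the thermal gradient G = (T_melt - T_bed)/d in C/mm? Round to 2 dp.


G = (1644-192)/0.65 = 2233.85 C/mm


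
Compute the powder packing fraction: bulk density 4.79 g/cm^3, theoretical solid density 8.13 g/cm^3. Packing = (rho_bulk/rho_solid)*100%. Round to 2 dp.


Packing = (4.79/8.13)*100 = 58.92 %


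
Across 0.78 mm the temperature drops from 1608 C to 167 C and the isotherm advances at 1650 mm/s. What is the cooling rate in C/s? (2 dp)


G = (1608-167)/0.78 = 1847.43589744 C/mm
CR = 1847.43589744 * 1650 = 3048269.23 C/s


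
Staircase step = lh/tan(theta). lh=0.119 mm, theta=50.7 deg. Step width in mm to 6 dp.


step = 0.119 / tan(50.7) = 0.0974 mm


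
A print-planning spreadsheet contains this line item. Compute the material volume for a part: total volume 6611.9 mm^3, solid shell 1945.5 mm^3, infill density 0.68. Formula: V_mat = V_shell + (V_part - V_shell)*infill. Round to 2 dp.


V_infill = (6611.9 - 1945.5) * 0.68 = 3173.15
V_total = 1945.5 + 3173.15 = 5118.65 mm^3


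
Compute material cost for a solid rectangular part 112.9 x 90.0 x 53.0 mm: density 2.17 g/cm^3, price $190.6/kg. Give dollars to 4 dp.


V = 112.9 * 90.0 * 53.0 = 538533.0 mm^3 = 538.533 cm^3
Mass = 538.533 * 2.17 / 1000 = 1.16861661 kg
Cost = 1.16861661 * 190.6 = 222.7383 $
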